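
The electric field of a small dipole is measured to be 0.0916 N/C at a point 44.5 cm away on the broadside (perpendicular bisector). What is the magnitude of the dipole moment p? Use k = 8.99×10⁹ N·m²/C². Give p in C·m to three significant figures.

p ≈ 8.98×10⁻¹³ C·m

In the equatorial plane E = kp/r³, so p = Er³/(k).
p = (0.0916)·(0.445)³ / (8.99×10⁹) = 8.979×10⁻¹³ C·m.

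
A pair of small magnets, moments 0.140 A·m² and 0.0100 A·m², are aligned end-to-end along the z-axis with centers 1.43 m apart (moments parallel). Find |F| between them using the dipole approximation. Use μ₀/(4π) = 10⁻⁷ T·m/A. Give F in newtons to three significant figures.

On-axis B of dipole 1: B = (μ₀/4π)·2m₁/r³. Force on dipole 2: F = m₂·dB/dr.
dB/dr = −(μ₀/4π)·6m₁/r⁴, so |F| = (μ₀/4π)·6m₁m₂/r⁴.
F = 6(10⁻⁷)(0.140)(0.0100)/(1.43)⁴ = 2.009×10⁻¹⁰ N.

F ≈ 2.01×10⁻¹⁰ N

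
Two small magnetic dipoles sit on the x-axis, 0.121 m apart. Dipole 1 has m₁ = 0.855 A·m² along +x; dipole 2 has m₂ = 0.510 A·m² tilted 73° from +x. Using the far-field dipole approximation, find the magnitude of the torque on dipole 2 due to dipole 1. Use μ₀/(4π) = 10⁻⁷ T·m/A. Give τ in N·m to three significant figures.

Dipole B is on the axis of dipole A, so B₁ there is axial: B₁ = (μ₀/4π)·2m₁/r³ along +x.
B₁ = 2(10⁻⁷)(0.855)/(0.121)³ = 9.653×10⁻⁵ T.
τ = m₂ B₁ sinθ.
τ = (0.510)(9.653×10⁻⁵)·sin73° = 4.708×10⁻⁵ N·m.

τ ≈ 4.71×10⁻⁵ N·m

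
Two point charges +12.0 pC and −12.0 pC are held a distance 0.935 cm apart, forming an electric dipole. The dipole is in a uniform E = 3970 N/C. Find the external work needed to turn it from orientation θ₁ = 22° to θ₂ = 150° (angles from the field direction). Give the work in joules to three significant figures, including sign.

W ≈ 7.99×10⁻¹⁰ J

Dipole moment p = qd = (1.20×10⁻¹¹ C)(0.00935 m) = 1.122×10⁻¹³ C·m.
W_ext = ΔU = U(θ₂) − U(θ₁) = −pE cosθ₂ − (−pE cosθ₁) = pE(cosθ₁ − cosθ₂).
W = (1.122×10⁻¹³)(3970)·(cos22° − cos150°) = (4.454×10⁻¹⁰)·(+1.7932) = 7.988×10⁻¹⁰ J.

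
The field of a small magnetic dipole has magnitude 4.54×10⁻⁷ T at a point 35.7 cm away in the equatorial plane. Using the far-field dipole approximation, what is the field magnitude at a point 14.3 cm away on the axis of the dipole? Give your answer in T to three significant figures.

Dipole fields scale as 1/r³ in the far field.
The axial field is twice the equatorial field at the same r, so the geometry factor is 2/1.
B₂ = B₁ · (2/1) · (r₁/r₂)³ = 4.54×10⁻⁷ · 2 · (35.7/14.3)³.
(r₁/r₂)³ = (2.497)³ = 15.56.
B₂ ≈ 1.413×10⁻⁵ T.

B ≈ 1.41×10⁻⁵ T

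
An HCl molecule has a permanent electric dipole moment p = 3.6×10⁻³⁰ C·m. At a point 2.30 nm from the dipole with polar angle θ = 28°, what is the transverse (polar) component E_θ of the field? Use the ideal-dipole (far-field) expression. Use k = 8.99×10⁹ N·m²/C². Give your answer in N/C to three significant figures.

For a dipole, E_θ = (kp sinθ)/r³.
kp/r³ = (8.99×10⁹)(3.60×10⁻³⁰)/(2.30×10⁻⁹)³ = 2.660×10⁶ N/C.
E_θ = 2.660×10⁶·sin28° = 1.249×10⁶ N/C.

E_θ ≈ 1.25×10⁶ N/C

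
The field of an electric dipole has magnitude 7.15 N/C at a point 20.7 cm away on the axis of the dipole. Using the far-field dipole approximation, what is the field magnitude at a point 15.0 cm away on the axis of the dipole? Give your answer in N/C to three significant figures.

E ≈ 18.8 N/C

Dipole fields scale as 1/r³ in the far field; the geometry is the same at both points.
E₂ = E₁ · (r₁/r₂)³ = 7.15 · (20.7/15.0)³.
(r₁/r₂)³ = (1.38)³ = 2.628.
E₂ ≈ 18.79 N/C.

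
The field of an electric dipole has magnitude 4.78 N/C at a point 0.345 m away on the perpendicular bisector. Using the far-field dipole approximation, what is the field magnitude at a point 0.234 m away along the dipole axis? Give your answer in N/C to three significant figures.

E ≈ 30.6 N/C

Dipole fields scale as 1/r³ in the far field.
The axial field is twice the equatorial field at the same r, so the geometry factor is 2/1.
E₂ = E₁ · (2/1) · (r₁/r₂)³ = 4.78 · 2 · (0.345/0.234)³.
(r₁/r₂)³ = (1.474)³ = 3.205.
E₂ ≈ 30.64 N/C.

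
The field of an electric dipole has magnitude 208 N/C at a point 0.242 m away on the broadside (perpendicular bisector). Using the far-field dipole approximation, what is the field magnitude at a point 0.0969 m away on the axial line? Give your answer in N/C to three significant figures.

E ≈ 6480 N/C

Dipole fields scale as 1/r³ in the far field.
The axial field is twice the equatorial field at the same r, so the geometry factor is 2/1.
E₂ = E₁ · (2/1) · (r₁/r₂)³ = 208 · 2 · (0.242/0.0969)³.
(r₁/r₂)³ = (2.497)³ = 15.58.
E₂ ≈ 6480 N/C.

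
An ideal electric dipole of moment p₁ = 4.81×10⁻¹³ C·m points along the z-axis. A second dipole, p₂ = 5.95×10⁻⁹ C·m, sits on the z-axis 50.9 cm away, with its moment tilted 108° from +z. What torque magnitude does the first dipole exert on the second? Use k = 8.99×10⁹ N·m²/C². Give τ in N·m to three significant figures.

The second dipole sits on the axis of the first, so the field there is axial: E₁ = 2kp₁/r³ along +z.
E₁ = 2(8.99×10⁹)(4.81×10⁻¹³)/(0.509)³ = 0.06558 N/C.
Torque on the second dipole: τ = p₂ E₁ sinθ.
τ = (5.95×10⁻⁹)(0.06558)·sin108° = 3.711×10⁻¹⁰ N·m.

τ ≈ 3.71×10⁻¹⁰ N·m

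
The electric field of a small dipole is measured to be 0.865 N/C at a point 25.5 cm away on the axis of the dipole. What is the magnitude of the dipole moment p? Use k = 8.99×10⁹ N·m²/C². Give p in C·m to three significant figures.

On axis E = 2kp/r³, so p = Er³/(2k).
p = (0.865)·(0.255)³ / (2·8.99×10⁹) = 7.977×10⁻¹³ C·m.

p ≈ 7.98×10⁻¹³ C·m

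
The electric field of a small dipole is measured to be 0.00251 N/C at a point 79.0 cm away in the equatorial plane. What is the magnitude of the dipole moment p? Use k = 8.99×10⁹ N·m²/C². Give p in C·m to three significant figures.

In the equatorial plane E = kp/r³, so p = Er³/(k).
p = (0.00251)·(0.790)³ / (8.99×10⁹) = 1.377×10⁻¹³ C·m.

p ≈ 1.38×10⁻¹³ C·m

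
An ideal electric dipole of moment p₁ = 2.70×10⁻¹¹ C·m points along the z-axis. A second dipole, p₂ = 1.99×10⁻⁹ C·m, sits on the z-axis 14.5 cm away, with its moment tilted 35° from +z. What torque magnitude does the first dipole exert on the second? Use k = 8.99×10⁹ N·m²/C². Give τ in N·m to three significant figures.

τ ≈ 1.82×10⁻⁷ N·m

The second dipole sits on the axis of the first, so the field there is axial: E₁ = 2kp₁/r³ along +z.
E₁ = 2(8.99×10⁹)(2.70×10⁻¹¹)/(0.145)³ = 159.2 N/C.
Torque on the second dipole: τ = p₂ E₁ sinθ.
τ = (1.99×10⁻⁹)(159.2)·sin35° = 1.818×10⁻⁷ N·m.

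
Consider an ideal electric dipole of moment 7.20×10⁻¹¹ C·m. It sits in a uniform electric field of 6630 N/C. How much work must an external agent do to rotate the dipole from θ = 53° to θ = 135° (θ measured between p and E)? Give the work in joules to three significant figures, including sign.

W ≈ 6.25×10⁻⁷ J

W_ext = ΔU = U(θ₂) − U(θ₁) = −pE cosθ₂ − (−pE cosθ₁) = pE(cosθ₁ − cosθ₂).
W = (7.20×10⁻¹¹)(6630)·(cos53° − cos135°) = (4.774×10⁻⁷)·(+1.3089) = 6.248×10⁻⁷ J.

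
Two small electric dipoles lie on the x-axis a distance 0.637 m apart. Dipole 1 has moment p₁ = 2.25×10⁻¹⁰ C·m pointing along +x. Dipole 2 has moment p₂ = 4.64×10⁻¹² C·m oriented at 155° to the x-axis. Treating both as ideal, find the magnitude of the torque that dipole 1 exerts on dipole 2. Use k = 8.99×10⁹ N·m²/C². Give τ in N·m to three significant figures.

The second dipole sits on the axis of the first, so the field there is axial: E₁ = 2kp₁/r³ along +x.
E₁ = 2(8.99×10⁹)(2.25×10⁻¹⁰)/(0.637)³ = 15.65 N/C.
Torque on the second dipole: τ = p₂ E₁ sinθ.
τ = (4.64×10⁻¹²)(15.65)·sin155° = 3.069×10⁻¹¹ N·m.

τ ≈ 3.07×10⁻¹¹ N·m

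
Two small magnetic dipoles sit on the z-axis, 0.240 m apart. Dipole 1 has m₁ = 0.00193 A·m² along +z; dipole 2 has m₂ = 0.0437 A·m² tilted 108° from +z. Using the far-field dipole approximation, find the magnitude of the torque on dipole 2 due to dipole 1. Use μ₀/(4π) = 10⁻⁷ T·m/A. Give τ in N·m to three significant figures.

τ ≈ 1.16×10⁻⁹ N·m

Dipole B is on the axis of dipole A, so B₁ there is axial: B₁ = (μ₀/4π)·2m₁/r³ along +z.
B₁ = 2(10⁻⁷)(0.00193)/(0.240)³ = 2.792×10⁻⁸ T.
τ = m₂ B₁ sinθ.
τ = (0.0437)(2.792×10⁻⁸)·sin108° = 1.160×10⁻⁹ N·m.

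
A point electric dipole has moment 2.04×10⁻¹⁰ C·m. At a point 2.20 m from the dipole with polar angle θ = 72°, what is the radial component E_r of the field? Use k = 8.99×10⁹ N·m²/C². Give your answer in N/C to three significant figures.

E_r ≈ 0.106 N/C

For a dipole, E_r = (2kp cosθ)/r³.
kp/r³ = (8.99×10⁹)(2.04×10⁻¹⁰)/(2.20)³ = 0.1722 N/C.
E_r = 2·0.1722·cos72° = 0.1064 N/C.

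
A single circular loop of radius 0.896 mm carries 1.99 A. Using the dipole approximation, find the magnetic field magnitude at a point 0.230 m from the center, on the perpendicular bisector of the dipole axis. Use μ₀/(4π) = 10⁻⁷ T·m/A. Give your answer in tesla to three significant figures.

B ≈ 4.13×10⁻¹¹ T

Magnetic moment m = IA = Iπa² = (1.99)·π·(8.96×10⁻⁴)² = 5.019×10⁻⁶ A·m².
In the equatorial plane B = (μ₀/4π)·m/r³ (half the axial value).
B = (10⁻⁷)·(5.019×10⁻⁶) / (0.230)³ = 4.125×10⁻¹¹ T.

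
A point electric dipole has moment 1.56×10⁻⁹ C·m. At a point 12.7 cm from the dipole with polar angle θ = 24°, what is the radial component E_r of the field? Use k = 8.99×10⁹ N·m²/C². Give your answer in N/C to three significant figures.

For a dipole, E_r = (2kp cosθ)/r³.
kp/r³ = (8.99×10⁹)(1.56×10⁻⁹)/(0.127)³ = 6847 N/C.
E_r = 2·6847·cos24° = 1.251×10⁴ N/C.

E_r ≈ 1.25×10⁴ N/C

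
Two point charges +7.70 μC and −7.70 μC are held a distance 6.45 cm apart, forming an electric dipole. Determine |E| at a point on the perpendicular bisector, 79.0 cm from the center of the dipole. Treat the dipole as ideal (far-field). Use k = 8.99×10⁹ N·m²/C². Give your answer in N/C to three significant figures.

Dipole moment p = qd = (7.70×10⁻⁶ C)(0.0645 m) = 4.967×10⁻⁷ C·m.
On the perpendicular bisector E = kp/r³ (half the axial value at the same distance).
E = (8.99×10⁹)(4.967×10⁻⁷) / (0.790)³ = 9057 N/C.

E ≈ 9060 N/C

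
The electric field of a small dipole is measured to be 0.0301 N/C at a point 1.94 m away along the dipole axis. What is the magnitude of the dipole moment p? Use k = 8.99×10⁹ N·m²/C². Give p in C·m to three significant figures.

On axis E = 2kp/r³, so p = Er³/(2k).
p = (0.0301)·(1.94)³ / (2·8.99×10⁹) = 1.222×10⁻¹¹ C·m.

p ≈ 1.22×10⁻¹¹ C·m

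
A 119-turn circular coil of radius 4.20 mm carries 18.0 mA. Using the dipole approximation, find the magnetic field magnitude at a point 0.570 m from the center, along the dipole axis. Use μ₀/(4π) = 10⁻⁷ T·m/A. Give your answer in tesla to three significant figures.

m = NIA = NIπa² = 119·(0.0180)·π·(0.00420)² = 1.187×10⁻⁴ A·m².
On axis B = (μ₀/4π)·2m/r³.
B = 2·(10⁻⁷)·(1.187×10⁻⁴) / (0.570)³ = 1.282×10⁻¹⁰ T.

B ≈ 1.28×10⁻¹⁰ T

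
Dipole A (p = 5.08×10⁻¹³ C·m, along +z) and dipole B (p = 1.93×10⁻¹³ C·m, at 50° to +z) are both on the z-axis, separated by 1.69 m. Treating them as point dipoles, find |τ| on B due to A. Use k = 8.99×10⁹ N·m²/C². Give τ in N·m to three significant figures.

τ ≈ 2.80×10⁻¹⁶ N·m

The second dipole sits on the axis of the first, so the field there is axial: E₁ = 2kp₁/r³ along +z.
E₁ = 2(8.99×10⁹)(5.08×10⁻¹³)/(1.69)³ = 0.001892 N/C.
Torque on the second dipole: τ = p₂ E₁ sinθ.
τ = (1.93×10⁻¹³)(0.001892)·sin50° = 2.798×10⁻¹⁶ N·m.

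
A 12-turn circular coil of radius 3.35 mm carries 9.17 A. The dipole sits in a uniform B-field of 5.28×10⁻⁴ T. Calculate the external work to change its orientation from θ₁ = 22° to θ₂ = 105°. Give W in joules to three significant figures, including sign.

W ≈ 2.43×10⁻⁶ J

m = NIA = NIπa² = 12·(9.17)·π·(0.00335)² = 0.00388 A·m².
W_ext = ΔU = −mB cosθ₂ + mB cosθ₁ = mB(cosθ₁ − cosθ₂).
W = (0.00388)(5.28×10⁻⁴)·(cos22° − cos105°) = (2.049×10⁻⁶)·(+1.1860) = 2.430×10⁻⁶ J.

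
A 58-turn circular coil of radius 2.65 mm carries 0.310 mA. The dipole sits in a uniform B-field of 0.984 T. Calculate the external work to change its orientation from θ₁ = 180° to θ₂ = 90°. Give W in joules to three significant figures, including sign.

m = NIA = NIπa² = 58·(3.10×10⁻⁴)·π·(0.00265)² = 3.967×10⁻⁷ A·m².
W_ext = ΔU = −mB cosθ₂ + mB cosθ₁ = mB(cosθ₁ − cosθ₂).
W = (3.967×10⁻⁷)(0.984)·(cos180° − cos90°) = (3.904×10⁻⁷)·(-1.0000) = -3.904×10⁻⁷ J.

W ≈ -3.90×10⁻⁷ J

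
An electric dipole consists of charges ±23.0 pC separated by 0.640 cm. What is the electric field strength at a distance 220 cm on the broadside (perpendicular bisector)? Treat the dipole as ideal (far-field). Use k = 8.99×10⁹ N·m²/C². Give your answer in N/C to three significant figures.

Dipole moment p = qd = (2.30×10⁻¹¹ C)(0.00640 m) = 1.472×10⁻¹³ C·m.
In the equatorial plane E = kp/r³.
E = (8.99×10⁹)(1.472×10⁻¹³) / (2.20)³ = 1.243×10⁻⁴ N/C.

E ≈ 1.24×10⁻⁴ N/C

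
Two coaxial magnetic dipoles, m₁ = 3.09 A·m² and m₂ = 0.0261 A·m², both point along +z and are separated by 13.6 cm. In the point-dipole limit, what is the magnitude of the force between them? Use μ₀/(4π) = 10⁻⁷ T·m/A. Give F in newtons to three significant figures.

On-axis B of dipole 1: B = (μ₀/4π)·2m₁/r³. Force on dipole 2: F = m₂·dB/dr.
dB/dr = −(μ₀/4π)·6m₁/r⁴, so |F| = (μ₀/4π)·6m₁m₂/r⁴.
F = 6(10⁻⁷)(3.09)(0.0261)/(0.136)⁴ = 1.414×10⁻⁴ N.

F ≈ 1.41×10⁻⁴ N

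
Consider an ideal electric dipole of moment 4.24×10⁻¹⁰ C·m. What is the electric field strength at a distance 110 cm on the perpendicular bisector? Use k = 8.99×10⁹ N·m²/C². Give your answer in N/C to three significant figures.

On the perpendicular bisector E = kp/r³ (half the axial value at the same distance).
E = (8.99×10⁹)(4.24×10⁻¹⁰) / (1.10)³ = 2.864 N/C.

E ≈ 2.86 N/C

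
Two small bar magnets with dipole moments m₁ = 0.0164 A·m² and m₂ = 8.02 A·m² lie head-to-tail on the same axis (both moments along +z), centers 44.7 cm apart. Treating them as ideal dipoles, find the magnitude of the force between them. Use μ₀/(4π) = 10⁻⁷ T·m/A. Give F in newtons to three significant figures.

F ≈ 1.98×10⁻⁶ N

On-axis B of dipole 1: B = (μ₀/4π)·2m₁/r³. Force on dipole 2: F = m₂·dB/dr.
dB/dr = −(μ₀/4π)·6m₁/r⁴, so |F| = (μ₀/4π)·6m₁m₂/r⁴.
F = 6(10⁻⁷)(0.0164)(8.02)/(0.447)⁴ = 1.977×10⁻⁶ N.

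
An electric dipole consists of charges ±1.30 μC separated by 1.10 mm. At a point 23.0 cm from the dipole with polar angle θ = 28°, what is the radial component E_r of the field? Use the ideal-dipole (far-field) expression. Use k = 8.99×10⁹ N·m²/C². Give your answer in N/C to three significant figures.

E_r ≈ 1870 N/C

Dipole moment p = qd = (1.30×10⁻⁶ C)(0.00110 m) = 1.43×10⁻⁹ C·m.
For a dipole, E_r = (2kp cosθ)/r³.
kp/r³ = (8.99×10⁹)(1.43×10⁻⁹)/(0.230)³ = 1057 N/C.
E_r = 2·1057·cos28° = 1866 N/C.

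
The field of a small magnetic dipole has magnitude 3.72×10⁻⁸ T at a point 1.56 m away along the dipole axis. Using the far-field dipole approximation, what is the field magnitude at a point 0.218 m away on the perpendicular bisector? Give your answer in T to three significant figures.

Dipole fields scale as 1/r³ in the far field.
The axial field is twice the equatorial field at the same r, so the geometry factor is 1/2.
B₂ = B₁ · (1/2) · (r₁/r₂)³ = 3.72×10⁻⁸ · 0.5 · (1.56/0.218)³.
(r₁/r₂)³ = (7.156)³ = 366.4.
B₂ ≈ 6.816×10⁻⁶ T.

B ≈ 6.82×10⁻⁶ T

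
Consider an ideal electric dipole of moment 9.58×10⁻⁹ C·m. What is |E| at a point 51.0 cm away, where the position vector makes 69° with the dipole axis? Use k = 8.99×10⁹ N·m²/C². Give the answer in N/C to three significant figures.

E ≈ 764 N/C

At angle θ the dipole field magnitude is E = (kp/r³)·√(1 + 3cos²θ).
kp/r³ = (8.99×10⁹)(9.58×10⁻⁹) / (0.510)³ = 649.3 N/C.
√(1 + 3cos²69°) = √(1 + 3·0.1284) = √1.3853 ≈ 1.1770.
E ≈ 649.3 × 1.177 = 764.2 N/C.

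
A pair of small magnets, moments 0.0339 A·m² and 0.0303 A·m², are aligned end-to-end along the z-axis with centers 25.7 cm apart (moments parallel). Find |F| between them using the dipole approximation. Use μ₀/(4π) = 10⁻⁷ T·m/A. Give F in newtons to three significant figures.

On-axis B of dipole 1: B = (μ₀/4π)·2m₁/r³. Force on dipole 2: F = m₂·dB/dr.
dB/dr = −(μ₀/4π)·6m₁/r⁴, so |F| = (μ₀/4π)·6m₁m₂/r⁴.
F = 6(10⁻⁷)(0.0339)(0.0303)/(0.257)⁴ = 1.413×10⁻⁷ N.

F ≈ 1.41×10⁻⁷ N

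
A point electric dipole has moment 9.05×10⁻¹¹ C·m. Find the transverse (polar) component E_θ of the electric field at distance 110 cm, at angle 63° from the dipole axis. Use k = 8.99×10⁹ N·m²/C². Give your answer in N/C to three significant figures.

For a dipole, E_θ = (kp sinθ)/r³.
kp/r³ = (8.99×10⁹)(9.05×10⁻¹¹)/(1.10)³ = 0.6113 N/C.
E_θ = 0.6113·sin63° = 0.5446 N/C.

E_θ ≈ 0.545 N/C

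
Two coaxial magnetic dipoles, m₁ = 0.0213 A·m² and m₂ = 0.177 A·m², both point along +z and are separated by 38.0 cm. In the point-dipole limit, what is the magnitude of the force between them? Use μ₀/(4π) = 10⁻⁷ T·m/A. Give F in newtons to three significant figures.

F ≈ 1.08×10⁻⁷ N

On-axis B of dipole 1: B = (μ₀/4π)·2m₁/r³. Force on dipole 2: F = m₂·dB/dr.
dB/dr = −(μ₀/4π)·6m₁/r⁴, so |F| = (μ₀/4π)·6m₁m₂/r⁴.
F = 6(10⁻⁷)(0.0213)(0.177)/(0.380)⁴ = 1.085×10⁻⁷ N.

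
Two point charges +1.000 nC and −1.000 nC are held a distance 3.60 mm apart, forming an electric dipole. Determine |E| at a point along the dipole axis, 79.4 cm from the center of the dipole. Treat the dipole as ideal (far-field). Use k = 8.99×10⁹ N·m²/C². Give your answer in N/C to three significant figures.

Dipole moment p = qd = (1.00×10⁻⁹ C)(0.00360 m) = 3.60×10⁻¹² C·m.
On the dipole axis E = 2kp/r³.
E = 2·(8.99×10⁹)(3.60×10⁻¹²) / (0.794)³ = 0.1293 N/C.

E ≈ 0.129 N/C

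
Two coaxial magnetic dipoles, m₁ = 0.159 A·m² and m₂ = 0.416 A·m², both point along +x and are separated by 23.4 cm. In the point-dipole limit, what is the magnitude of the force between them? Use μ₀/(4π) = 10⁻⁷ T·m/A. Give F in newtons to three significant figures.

F ≈ 1.32×10⁻⁵ N

On-axis B of dipole 1: B = (μ₀/4π)·2m₁/r³. Force on dipole 2: F = m₂·dB/dr.
dB/dr = −(μ₀/4π)·6m₁/r⁴, so |F| = (μ₀/4π)·6m₁m₂/r⁴.
F = 6(10⁻⁷)(0.159)(0.416)/(0.234)⁴ = 1.324×10⁻⁵ N.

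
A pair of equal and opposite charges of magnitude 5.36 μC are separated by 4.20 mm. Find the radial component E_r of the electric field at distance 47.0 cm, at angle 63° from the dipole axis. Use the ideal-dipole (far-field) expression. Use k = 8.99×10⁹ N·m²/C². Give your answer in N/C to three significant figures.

E_r ≈ 1770 N/C

Dipole moment p = qd = (5.36×10⁻⁶ C)(0.00420 m) = 2.251×10⁻⁸ C·m.
For a dipole, E_r = (2kp cosθ)/r³.
kp/r³ = (8.99×10⁹)(2.251×10⁻⁸)/(0.470)³ = 1949 N/C.
E_r = 2·1949·cos63° = 1770 N/C.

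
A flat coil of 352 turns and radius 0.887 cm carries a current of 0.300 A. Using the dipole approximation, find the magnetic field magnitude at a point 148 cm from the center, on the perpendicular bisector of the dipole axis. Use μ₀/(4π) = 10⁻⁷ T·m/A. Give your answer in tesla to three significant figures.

B ≈ 8.05×10⁻¹⁰ T

m = NIA = NIπa² = 352·(0.300)·π·(0.00887)² = 0.0261 A·m².
In the equatorial plane B = (μ₀/4π)·m/r³ (half the axial value).
B = (10⁻⁷)·(0.0261) / (1.48)³ = 8.051×10⁻¹⁰ T.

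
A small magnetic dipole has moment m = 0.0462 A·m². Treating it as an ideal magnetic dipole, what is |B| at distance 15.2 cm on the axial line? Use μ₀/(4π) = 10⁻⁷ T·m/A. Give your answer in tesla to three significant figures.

B ≈ 2.63×10⁻⁶ T

On axis B = (μ₀/4π)·2m/r³.
B = 2·(10⁻⁷)·(0.0462) / (0.152)³ = 2.631×10⁻⁶ T.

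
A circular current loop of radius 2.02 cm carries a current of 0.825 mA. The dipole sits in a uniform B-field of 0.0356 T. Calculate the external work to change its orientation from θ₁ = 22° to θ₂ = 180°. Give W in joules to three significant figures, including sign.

W ≈ 7.26×10⁻⁸ J

Magnetic moment m = IA = Iπa² = (8.25×10⁻⁴)·π·(0.0202)² = 1.058×10⁻⁶ A·m².
W_ext = ΔU = −mB cosθ₂ + mB cosθ₁ = mB(cosθ₁ − cosθ₂).
W = (1.058×10⁻⁶)(0.0356)·(cos22° − cos180°) = (3.766×10⁻⁸)·(+1.9272) = 7.259×10⁻⁸ J.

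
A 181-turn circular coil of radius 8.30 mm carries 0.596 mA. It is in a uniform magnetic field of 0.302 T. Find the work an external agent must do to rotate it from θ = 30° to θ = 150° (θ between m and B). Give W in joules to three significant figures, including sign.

W ≈ 1.22×10⁻⁵ J

m = NIA = NIπa² = 181·(5.96×10⁻⁴)·π·(0.00830)² = 2.335×10⁻⁵ A·m².
W_ext = ΔU = −mB cosθ₂ + mB cosθ₁ = mB(cosθ₁ − cosθ₂).
W = (2.335×10⁻⁵)(0.302)·(cos30° − cos150°) = (7.052×10⁻⁶)·(+1.7321) = 1.221×10⁻⁵ J.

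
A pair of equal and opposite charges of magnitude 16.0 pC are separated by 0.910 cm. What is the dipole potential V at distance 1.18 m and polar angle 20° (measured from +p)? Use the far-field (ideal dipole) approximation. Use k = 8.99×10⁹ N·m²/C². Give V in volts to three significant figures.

V ≈ 8.83×10⁻⁴ V

Dipole moment p = qd = (1.60×10⁻¹¹ C)(0.00910 m) = 1.456×10⁻¹³ C·m.
The dipole potential is V = kp cosθ / r².
V = (8.99×10⁹)(1.456×10⁻¹³)·cos20° / (1.18)² = 8.834×10⁻⁴ V.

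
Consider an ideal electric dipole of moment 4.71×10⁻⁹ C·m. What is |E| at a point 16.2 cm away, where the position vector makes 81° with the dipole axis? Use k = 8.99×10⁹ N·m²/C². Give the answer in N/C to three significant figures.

E ≈ 1.03×10⁴ N/C

At angle θ the dipole field magnitude is E = (kp/r³)·√(1 + 3cos²θ).
kp/r³ = (8.99×10⁹)(4.71×10⁻⁹) / (0.162)³ = 9959 N/C.
√(1 + 3cos²81°) = √(1 + 3·0.0245) = √1.0734 ≈ 1.0361.
E ≈ 9959 × 1.036 = 1.032×10⁴ N/C.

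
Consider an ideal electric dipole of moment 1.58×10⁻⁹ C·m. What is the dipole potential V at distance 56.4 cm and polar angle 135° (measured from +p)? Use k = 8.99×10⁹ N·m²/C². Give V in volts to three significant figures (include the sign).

V ≈ -31.6 V

The dipole potential is V = kp cosθ / r².
V = (8.99×10⁹)(1.58×10⁻⁹)·cos135° / (0.564)² = -31.58 V.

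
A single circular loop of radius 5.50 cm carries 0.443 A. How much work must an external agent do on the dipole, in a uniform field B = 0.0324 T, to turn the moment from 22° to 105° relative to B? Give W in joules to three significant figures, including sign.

W ≈ 1.62×10⁻⁴ J

Magnetic moment m = IA = Iπa² = (0.443)·π·(0.0550)² = 0.00421 A·m².
W_ext = ΔU = −mB cosθ₂ + mB cosθ₁ = mB(cosθ₁ − cosθ₂).
W = (0.00421)(0.0324)·(cos22° − cos105°) = (1.364×10⁻⁴)·(+1.1860) = 1.618×10⁻⁴ J.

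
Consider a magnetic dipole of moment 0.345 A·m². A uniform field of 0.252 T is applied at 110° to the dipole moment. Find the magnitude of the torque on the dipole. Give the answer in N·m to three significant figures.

τ ≈ 0.0817 N·m

Torque on a magnetic dipole: τ = mB sinθ.
τ = (0.345)(0.252)·sin110° = 0.08170 N·m.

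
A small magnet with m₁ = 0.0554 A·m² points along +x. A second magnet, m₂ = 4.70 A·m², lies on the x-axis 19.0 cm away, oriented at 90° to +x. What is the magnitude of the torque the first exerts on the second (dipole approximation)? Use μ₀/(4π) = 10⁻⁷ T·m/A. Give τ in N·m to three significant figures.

τ ≈ 7.59×10⁻⁶ N·m

Dipole B is on the axis of dipole A, so B₁ there is axial: B₁ = (μ₀/4π)·2m₁/r³ along +x.
B₁ = 2(10⁻⁷)(0.0554)/(0.190)³ = 1.615×10⁻⁶ T.
τ = m₂ B₁ sinθ.
τ = (4.70)(1.615×10⁻⁶)·sin90° = 7.592×10⁻⁶ N·m.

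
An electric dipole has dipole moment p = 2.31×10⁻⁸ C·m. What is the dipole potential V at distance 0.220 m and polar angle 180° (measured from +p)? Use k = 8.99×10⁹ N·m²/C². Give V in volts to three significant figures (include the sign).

V ≈ -4290 V

The dipole potential is V = kp cosθ / r².
V = (8.99×10⁹)(2.31×10⁻⁸)·cos180° / (0.220)² = -4291 V.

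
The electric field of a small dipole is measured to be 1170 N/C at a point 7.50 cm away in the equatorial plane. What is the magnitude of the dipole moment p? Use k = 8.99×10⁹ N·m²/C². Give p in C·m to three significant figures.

p ≈ 5.49×10⁻¹¹ C·m

In the equatorial plane E = kp/r³, so p = Er³/(k).
p = (1170)·(0.0750)³ / (8.99×10⁹) = 5.490×10⁻¹¹ C·m.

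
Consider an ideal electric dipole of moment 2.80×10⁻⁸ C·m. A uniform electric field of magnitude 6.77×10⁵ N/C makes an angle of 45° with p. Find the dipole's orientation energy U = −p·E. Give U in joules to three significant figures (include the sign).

U ≈ -0.0134 J

U = −p·E = −pE cosθ.
U = −(2.80×10⁻⁸)(6.77×10⁵)·cos45° = -0.01340 J.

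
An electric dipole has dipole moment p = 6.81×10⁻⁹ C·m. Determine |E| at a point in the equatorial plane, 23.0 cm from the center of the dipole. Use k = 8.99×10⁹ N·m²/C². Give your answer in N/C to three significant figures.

In the equatorial plane E = kp/r³.
E = (8.99×10⁹)(6.81×10⁻⁹) / (0.230)³ = 5032 N/C.

E ≈ 5030 N/C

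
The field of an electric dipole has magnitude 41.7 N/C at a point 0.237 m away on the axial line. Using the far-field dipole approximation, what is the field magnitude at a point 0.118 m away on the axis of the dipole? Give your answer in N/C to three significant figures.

Dipole fields scale as 1/r³ in the far field; the geometry is the same at both points.
E₂ = E₁ · (r₁/r₂)³ = 41.7 · (0.237/0.118)³.
(r₁/r₂)³ = (2.008)³ = 8.102.
E₂ ≈ 337.9 N/C.

E ≈ 338 N/C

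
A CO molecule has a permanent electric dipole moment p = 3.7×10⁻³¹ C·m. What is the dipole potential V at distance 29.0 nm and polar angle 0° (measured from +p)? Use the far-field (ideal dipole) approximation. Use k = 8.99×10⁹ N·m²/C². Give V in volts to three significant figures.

V ≈ 3.96×10⁻⁶ V

The dipole potential is V = kp cosθ / r².
V = (8.99×10⁹)(3.70×10⁻³¹)·cos0° / (2.90×10⁻⁸)² = 3.955×10⁻⁶ V.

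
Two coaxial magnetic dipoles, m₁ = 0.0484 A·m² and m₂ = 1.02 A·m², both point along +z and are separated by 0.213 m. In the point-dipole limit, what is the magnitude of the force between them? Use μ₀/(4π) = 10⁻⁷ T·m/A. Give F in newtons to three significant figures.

On-axis B of dipole 1: B = (μ₀/4π)·2m₁/r³. Force on dipole 2: F = m₂·dB/dr.
dB/dr = −(μ₀/4π)·6m₁/r⁴, so |F| = (μ₀/4π)·6m₁m₂/r⁴.
F = 6(10⁻⁷)(0.0484)(1.02)/(0.213)⁴ = 1.439×10⁻⁵ N.

F ≈ 1.44×10⁻⁵ N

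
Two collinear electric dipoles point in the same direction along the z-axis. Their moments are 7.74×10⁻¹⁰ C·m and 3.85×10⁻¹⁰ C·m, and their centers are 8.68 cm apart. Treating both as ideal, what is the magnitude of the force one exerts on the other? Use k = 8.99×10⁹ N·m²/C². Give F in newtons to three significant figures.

On-axis field of dipole 1 at distance r: E = 2kp₁/r³. Force on dipole 2 is F = p₂·dE/dr (gradient along axis).
dE/dr = −6kp₁/r⁴, so |F| = 6kp₁p₂/r⁴ (attractive for aligned moments).
F = 6(8.99×10⁹)(7.74×10⁻¹⁰)(3.85×10⁻¹⁰)/(0.0868)⁴ = 2.832×10⁻⁴ N.

F ≈ 2.83×10⁻⁴ N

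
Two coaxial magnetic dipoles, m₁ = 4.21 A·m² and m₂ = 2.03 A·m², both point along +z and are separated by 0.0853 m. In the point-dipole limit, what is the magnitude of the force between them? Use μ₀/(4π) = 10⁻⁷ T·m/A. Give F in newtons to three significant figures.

On-axis B of dipole 1: B = (μ₀/4π)·2m₁/r³. Force on dipole 2: F = m₂·dB/dr.
dB/dr = −(μ₀/4π)·6m₁/r⁴, so |F| = (μ₀/4π)·6m₁m₂/r⁴.
F = 6(10⁻⁷)(4.21)(2.03)/(0.0853)⁴ = 0.09686 N.

F ≈ 0.0969 N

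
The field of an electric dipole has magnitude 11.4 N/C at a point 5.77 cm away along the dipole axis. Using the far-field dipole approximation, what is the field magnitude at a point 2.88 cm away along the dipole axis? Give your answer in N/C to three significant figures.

Dipole fields scale as 1/r³ in the far field; the geometry is the same at both points.
E₂ = E₁ · (r₁/r₂)³ = 11.4 · (5.77/2.88)³.
(r₁/r₂)³ = (2.003)³ = 8.042.
E₂ ≈ 91.68 N/C.

E ≈ 91.7 N/C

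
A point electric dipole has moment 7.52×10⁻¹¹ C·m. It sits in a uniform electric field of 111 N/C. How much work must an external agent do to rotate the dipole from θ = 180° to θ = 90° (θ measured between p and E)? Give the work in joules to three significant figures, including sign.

W ≈ -8.35×10⁻⁹ J

W_ext = ΔU = U(θ₂) − U(θ₁) = −pE cosθ₂ − (−pE cosθ₁) = pE(cosθ₁ − cosθ₂).
W = (7.52×10⁻¹¹)(111)·(cos180° − cos90°) = (8.347×10⁻⁹)·(-1.0000) = -8.347×10⁻⁹ J.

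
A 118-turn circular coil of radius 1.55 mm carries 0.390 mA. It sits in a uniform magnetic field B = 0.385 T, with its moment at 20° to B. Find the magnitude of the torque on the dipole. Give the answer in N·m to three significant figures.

m = NIA = NIπa² = 118·(3.90×10⁻⁴)·π·(0.00155)² = 3.473×10⁻⁷ A·m².
Torque on a magnetic dipole: τ = mB sinθ.
τ = (3.473×10⁻⁷)(0.385)·sin20° = 4.573×10⁻⁸ N·m.

τ ≈ 4.57×10⁻⁸ N·m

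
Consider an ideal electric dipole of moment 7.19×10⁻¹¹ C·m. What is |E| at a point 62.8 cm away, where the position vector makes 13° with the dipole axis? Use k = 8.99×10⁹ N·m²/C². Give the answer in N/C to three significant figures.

At angle θ the dipole field magnitude is E = (kp/r³)·√(1 + 3cos²θ).
kp/r³ = (8.99×10⁹)(7.19×10⁻¹¹) / (0.628)³ = 2.610 N/C.
√(1 + 3cos²13°) = √(1 + 3·0.9494) = √3.8482 ≈ 1.9617.
E ≈ 2.610 × 1.962 = 5.120 N/C.

E ≈ 5.12 N/C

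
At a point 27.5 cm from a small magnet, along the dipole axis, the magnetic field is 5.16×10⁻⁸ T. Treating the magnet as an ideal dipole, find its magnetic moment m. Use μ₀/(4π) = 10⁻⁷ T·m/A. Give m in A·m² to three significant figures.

On axis B = (μ₀/4π)·2m/r³, so m = Br³·4π/(μ₀·2).
m = (5.16×10⁻⁸)·(0.275)³ / (2·10⁻⁷) = 0.005366 A·m².

m ≈ 0.00537 A·m²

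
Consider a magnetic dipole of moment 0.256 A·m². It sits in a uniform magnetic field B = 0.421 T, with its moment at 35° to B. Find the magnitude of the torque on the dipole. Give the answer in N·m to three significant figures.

Torque on a magnetic dipole: τ = mB sinθ.
τ = (0.256)(0.421)·sin35° = 0.06182 N·m.

τ ≈ 0.0618 N·m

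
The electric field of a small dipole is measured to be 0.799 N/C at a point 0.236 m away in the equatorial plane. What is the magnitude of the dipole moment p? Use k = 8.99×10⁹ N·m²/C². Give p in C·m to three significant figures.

p ≈ 1.17×10⁻¹² C·m

In the equatorial plane E = kp/r³, so p = Er³/(k).
p = (0.799)·(0.236)³ / (8.99×10⁹) = 1.168×10⁻¹² C·m.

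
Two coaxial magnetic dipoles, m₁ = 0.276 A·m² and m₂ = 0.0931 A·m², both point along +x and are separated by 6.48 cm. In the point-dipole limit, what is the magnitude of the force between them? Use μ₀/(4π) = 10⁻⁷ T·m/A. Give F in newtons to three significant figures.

On-axis B of dipole 1: B = (μ₀/4π)·2m₁/r³. Force on dipole 2: F = m₂·dB/dr.
dB/dr = −(μ₀/4π)·6m₁/r⁴, so |F| = (μ₀/4π)·6m₁m₂/r⁴.
F = 6(10⁻⁷)(0.276)(0.0931)/(0.0648)⁴ = 8.744×10⁻⁴ N.

F ≈ 8.74×10⁻⁴ N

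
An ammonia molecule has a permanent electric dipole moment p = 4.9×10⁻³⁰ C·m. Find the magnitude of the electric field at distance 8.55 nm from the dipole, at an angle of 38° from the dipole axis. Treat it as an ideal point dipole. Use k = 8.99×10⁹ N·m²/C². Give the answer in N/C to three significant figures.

E ≈ 1.19×10⁵ N/C

At angle θ the dipole field magnitude is E = (kp/r³)·√(1 + 3cos²θ).
kp/r³ = (8.99×10⁹)(4.90×10⁻³⁰) / (8.55×10⁻⁹)³ = 7.048×10⁴ N/C.
√(1 + 3cos²38°) = √(1 + 3·0.6210) = √2.8629 ≈ 1.6920.
E ≈ 7.048×10⁴ × 1.692 = 1.193×10⁵ N/C.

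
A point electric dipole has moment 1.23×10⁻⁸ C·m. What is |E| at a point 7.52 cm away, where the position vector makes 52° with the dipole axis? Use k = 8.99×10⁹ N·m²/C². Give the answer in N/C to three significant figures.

At angle θ the dipole field magnitude is E = (kp/r³)·√(1 + 3cos²θ).
kp/r³ = (8.99×10⁹)(1.23×10⁻⁸) / (0.0752)³ = 2.600×10⁵ N/C.
√(1 + 3cos²52°) = √(1 + 3·0.3790) = √2.1371 ≈ 1.4619.
E ≈ 2.600×10⁵ × 1.462 = 3.801×10⁵ N/C.

E ≈ 3.80×10⁵ N/C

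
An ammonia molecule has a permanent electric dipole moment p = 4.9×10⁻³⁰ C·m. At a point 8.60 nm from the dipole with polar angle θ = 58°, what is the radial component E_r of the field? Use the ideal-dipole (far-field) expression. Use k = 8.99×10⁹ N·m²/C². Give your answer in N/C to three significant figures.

E_r ≈ 7.34×10⁴ N/C

For a dipole, E_r = (2kp cosθ)/r³.
kp/r³ = (8.99×10⁹)(4.90×10⁻³⁰)/(8.60×10⁻⁹)³ = 6.926×10⁴ N/C.
E_r = 2·6.926×10⁴·cos58° = 7.340×10⁴ N/C.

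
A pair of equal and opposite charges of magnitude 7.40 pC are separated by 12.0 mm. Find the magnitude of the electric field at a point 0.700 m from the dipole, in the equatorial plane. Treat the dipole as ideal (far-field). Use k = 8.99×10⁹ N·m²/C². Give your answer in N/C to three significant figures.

Dipole moment p = qd = (7.40×10⁻¹² C)(0.0120 m) = 8.88×10⁻¹⁴ C·m.
On the perpendicular bisector E = kp/r³ (half the axial value at the same distance).
E = (8.99×10⁹)(8.88×10⁻¹⁴) / (0.700)³ = 0.002327 N/C.

E ≈ 0.00233 N/C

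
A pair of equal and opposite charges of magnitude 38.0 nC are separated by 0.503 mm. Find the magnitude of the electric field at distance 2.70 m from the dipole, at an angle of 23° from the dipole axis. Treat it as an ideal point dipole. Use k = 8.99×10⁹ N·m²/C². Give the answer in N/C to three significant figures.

Dipole moment p = qd = (3.80×10⁻⁸ C)(5.03×10⁻⁴ m) = 1.911×10⁻¹¹ C·m.
At angle θ the dipole field magnitude is E = (kp/r³)·√(1 + 3cos²θ).
kp/r³ = (8.99×10⁹)(1.911×10⁻¹¹) / (2.70)³ = 0.008728 N/C.
√(1 + 3cos²23°) = √(1 + 3·0.8473) = √3.5420 ≈ 1.8820.
E ≈ 0.008728 × 1.882 = 0.01643 N/C.

E ≈ 0.0164 N/C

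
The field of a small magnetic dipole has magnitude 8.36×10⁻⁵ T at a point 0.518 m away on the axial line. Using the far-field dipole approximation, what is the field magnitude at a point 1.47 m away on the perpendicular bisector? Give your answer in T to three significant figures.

Dipole fields scale as 1/r³ in the far field.
The axial field is twice the equatorial field at the same r, so the geometry factor is 1/2.
B₂ = B₁ · (1/2) · (r₁/r₂)³ = 8.36×10⁻⁵ · 0.5 · (0.518/1.47)³.
(r₁/r₂)³ = (0.3524)³ = 0.04376.
B₂ ≈ 1.829×10⁻⁶ T.

B ≈ 1.83×10⁻⁶ T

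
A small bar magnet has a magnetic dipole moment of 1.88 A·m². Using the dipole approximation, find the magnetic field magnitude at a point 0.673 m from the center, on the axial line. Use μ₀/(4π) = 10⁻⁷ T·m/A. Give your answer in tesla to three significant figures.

On axis B = (μ₀/4π)·2m/r³.
B = 2·(10⁻⁷)·(1.88) / (0.673)³ = 1.234×10⁻⁶ T.

B ≈ 1.23×10⁻⁶ T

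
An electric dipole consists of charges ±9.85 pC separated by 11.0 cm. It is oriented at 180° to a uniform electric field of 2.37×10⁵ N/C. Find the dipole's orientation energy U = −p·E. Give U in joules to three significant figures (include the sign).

Dipole moment p = qd = (9.85×10⁻¹² C)(0.110 m) = 1.084×10⁻¹² C·m.
U = −p·E = −pE cosθ.
U = −(1.084×10⁻¹²)(2.37×10⁵)·cos180° = 2.569×10⁻⁷ J.

U ≈ 2.57×10⁻⁷ J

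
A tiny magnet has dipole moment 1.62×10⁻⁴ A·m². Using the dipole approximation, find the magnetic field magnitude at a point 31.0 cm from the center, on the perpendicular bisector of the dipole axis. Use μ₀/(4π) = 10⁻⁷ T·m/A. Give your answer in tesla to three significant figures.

B ≈ 5.44×10⁻¹⁰ T

In the equatorial plane B = (μ₀/4π)·m/r³ (half the axial value).
B = (10⁻⁷)·(1.62×10⁻⁴) / (0.310)³ = 5.438×10⁻¹⁰ T.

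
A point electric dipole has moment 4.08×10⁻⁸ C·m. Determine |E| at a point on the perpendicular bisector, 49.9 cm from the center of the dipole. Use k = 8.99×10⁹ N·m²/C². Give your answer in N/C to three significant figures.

E ≈ 2950 N/C

In the equatorial plane E = kp/r³.
E = (8.99×10⁹)(4.08×10⁻⁸) / (0.499)³ = 2952 N/C.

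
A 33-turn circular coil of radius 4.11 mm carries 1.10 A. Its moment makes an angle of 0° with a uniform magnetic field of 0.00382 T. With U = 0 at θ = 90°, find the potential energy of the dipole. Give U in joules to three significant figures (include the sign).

U ≈ -7.36×10⁻⁶ J

m = NIA = NIπa² = 33·(1.10)·π·(0.00411)² = 0.001926 A·m².
U = −m·B = −mB cosθ.
U = −(0.001926)(0.00382)·cos0° = -7.357×10⁻⁶ J.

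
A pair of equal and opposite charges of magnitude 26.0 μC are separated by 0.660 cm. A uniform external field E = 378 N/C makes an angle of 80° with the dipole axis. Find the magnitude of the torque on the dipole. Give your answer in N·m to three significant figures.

Dipole moment p = qd = (2.60×10⁻⁵ C)(0.00660 m) = 1.716×10⁻⁷ C·m.
Torque on an electric dipole: τ = pE sinθ.
τ = (1.716×10⁻⁷)(378)·sin80° = 6.388×10⁻⁵ N·m.

τ ≈ 6.39×10⁻⁵ N·m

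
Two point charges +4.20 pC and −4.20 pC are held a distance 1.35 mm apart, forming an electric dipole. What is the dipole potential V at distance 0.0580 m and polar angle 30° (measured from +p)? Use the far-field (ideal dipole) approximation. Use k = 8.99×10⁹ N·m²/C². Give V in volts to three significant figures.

Dipole moment p = qd = (4.20×10⁻¹² C)(0.00135 m) = 5.67×10⁻¹⁵ C·m.
The dipole potential is V = kp cosθ / r².
V = (8.99×10⁹)(5.67×10⁻¹⁵)·cos30° / (0.0580)² = 0.01312 V.

V ≈ 0.0131 V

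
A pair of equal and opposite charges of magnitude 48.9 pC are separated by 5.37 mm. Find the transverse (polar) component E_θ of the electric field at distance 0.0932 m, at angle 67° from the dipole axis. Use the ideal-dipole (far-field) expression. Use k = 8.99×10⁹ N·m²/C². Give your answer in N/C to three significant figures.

E_θ ≈ 2.68 N/C

Dipole moment p = qd = (4.89×10⁻¹¹ C)(0.00537 m) = 2.626×10⁻¹³ C·m.
For a dipole, E_θ = (kp sinθ)/r³.
kp/r³ = (8.99×10⁹)(2.626×10⁻¹³)/(0.0932)³ = 2.916 N/C.
E_θ = 2.916·sin67° = 2.684 N/C.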